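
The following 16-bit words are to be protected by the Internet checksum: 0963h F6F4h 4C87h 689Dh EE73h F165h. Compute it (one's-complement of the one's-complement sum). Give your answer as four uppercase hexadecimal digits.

6AA9

One's-complement addition (fold any carry out of bit 15 back into bit 0):
  0x0963 + 0xF6F4 = 0x10057 → wrap carry → 0x0058
  0x0058 + 0x4C87 = 0x04CDF
  0x4CDF + 0x689D = 0x0B57C
  0xB57C + 0xEE73 = 0x1A3EF → wrap carry → 0xA3F0
  0xA3F0 + 0xF165 = 0x19555 → wrap carry → 0x9556
One's-complement sum = 0x9556.
Checksum = ~0x9556 & 0xFFFF = 0x6AA9.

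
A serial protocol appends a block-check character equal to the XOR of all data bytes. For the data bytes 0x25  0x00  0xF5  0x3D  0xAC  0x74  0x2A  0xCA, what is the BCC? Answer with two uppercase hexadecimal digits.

D5

XOR the bytes together:
  start with 0x25
  0x25 ⊕ 0x00 = 0x25
  0x25 ⊕ 0xF5 = 0xD0
  0xD0 ⊕ 0x3D = 0xED
  0xED ⊕ 0xAC = 0x41
  0x41 ⊕ 0x74 = 0x35
  0x35 ⊕ 0x2A = 0x1F
  0x1F ⊕ 0xCA = 0xD5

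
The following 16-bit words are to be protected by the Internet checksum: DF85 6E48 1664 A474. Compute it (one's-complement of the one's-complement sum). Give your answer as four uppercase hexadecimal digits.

One's-complement addition (fold any carry out of bit 15 back into bit 0):
  0xDF85 + 0x6E48 = 0x14DCD → wrap carry → 0x4DCE
  0x4DCE + 0x1664 = 0x06432
  0x6432 + 0xA474 = 0x108A6 → wrap carry → 0x08A7
One's-complement sum = 0x08A7.
Checksum = ~0x08A7 & 0xFFFF = 0xF758.

F758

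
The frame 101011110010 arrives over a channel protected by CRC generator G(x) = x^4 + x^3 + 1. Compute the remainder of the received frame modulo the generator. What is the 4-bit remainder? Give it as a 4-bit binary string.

0000

Modulo-2 division of 101011110010 by 11001:
  pos 0: 10101 XOR 11001 = 01100
  pos 1: 11001 XOR 11001 = 00000
  pos 6: 11001 XOR 11001 = 00000
Remainder = 0000 (zero — the frame passes the CRC check).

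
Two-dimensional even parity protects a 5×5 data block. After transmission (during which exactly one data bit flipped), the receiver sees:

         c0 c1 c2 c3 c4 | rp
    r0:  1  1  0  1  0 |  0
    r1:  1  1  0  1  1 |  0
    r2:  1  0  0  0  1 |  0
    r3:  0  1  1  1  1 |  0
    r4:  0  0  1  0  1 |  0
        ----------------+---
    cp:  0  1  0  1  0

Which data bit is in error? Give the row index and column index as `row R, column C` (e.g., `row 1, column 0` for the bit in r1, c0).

Recompute each row's even parity and compare to rp:
  r0: data parity 1, sent rp 0 → mismatch
  r1: data parity 0, sent rp 0 → ok
  r2: data parity 0, sent rp 0 → ok
  r3: data parity 0, sent rp 0 → ok
  r4: data parity 0, sent rp 0 → ok
Recompute each column's even parity and compare to cp:
  c0: data parity 1, sent cp 0 → mismatch
  c1: data parity 1, sent cp 1 → ok
  c2: data parity 0, sent cp 0 → ok
  c3: data parity 1, sent cp 1 → ok
  c4: data parity 0, sent cp 0 → ok
Exactly one row (r0) and one column (c0) fail → the flipped bit is at their intersection.

row 0, column 0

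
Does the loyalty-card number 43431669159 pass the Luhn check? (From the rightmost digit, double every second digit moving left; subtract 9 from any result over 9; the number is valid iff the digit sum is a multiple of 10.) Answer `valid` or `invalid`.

From the right, keep odd positions and double even positions (subtract 9 from any doubled value over 9):
  doubled (positions 2,4,...): 1 9 3 6 6 → sum 25
  kept (positions 1,3,...): 9 1 6 1 4 4 → sum 25
Total = 50.
50 mod 10 = 0, so the number is valid.

valid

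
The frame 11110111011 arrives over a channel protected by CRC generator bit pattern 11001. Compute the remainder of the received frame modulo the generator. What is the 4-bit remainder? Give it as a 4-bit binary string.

Modulo-2 division of 11110111011 by 11001:
  pos 0: 11110 XOR 11001 = 00111
  pos 2: 11111 XOR 11001 = 00110
  pos 4: 11010 XOR 11001 = 00011
Remainder = 1111 (nonzero — an error is detected).

1111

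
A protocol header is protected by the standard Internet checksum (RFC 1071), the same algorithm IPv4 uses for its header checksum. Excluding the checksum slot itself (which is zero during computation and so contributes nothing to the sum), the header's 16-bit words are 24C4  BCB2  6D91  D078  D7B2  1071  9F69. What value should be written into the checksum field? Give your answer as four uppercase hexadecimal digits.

58F1

One's-complement addition (fold any carry out of bit 15 back into bit 0):
  0x24C4 + 0xBCB2 = 0x0E176
  0xE176 + 0x6D91 = 0x14F07 → wrap carry → 0x4F08
  0x4F08 + 0xD078 = 0x11F80 → wrap carry → 0x1F81
  0x1F81 + 0xD7B2 = 0x0F733
  0xF733 + 0x1071 = 0x107A4 → wrap carry → 0x07A5
  0x07A5 + 0x9F69 = 0x0A70E
One's-complement sum = 0xA70E.
Checksum = ~0xA70E & 0xFFFF = 0x58F1.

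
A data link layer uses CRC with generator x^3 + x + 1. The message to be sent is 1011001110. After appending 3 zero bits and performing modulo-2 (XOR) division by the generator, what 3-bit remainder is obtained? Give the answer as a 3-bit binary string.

Append 3 zeros: 1011001110000. Divide by 1011 (XOR where the leading bit is 1):
  pos 0: 1011 XOR 1011 = 0000
  pos 6: 1110 XOR 1011 = 0101
  pos 7: 1010 XOR 1011 = 0001
Remainder (last 3 bits) = 100. This is the CRC / FCS.

100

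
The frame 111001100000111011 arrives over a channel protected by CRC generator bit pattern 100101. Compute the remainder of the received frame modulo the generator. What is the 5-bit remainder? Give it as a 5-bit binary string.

00000

Modulo-2 division of 111001100000111011 by 100101:
  pos 0: 111001 XOR 100101 = 011100
  pos 1: 111001 XOR 100101 = 011100
  pos 2: 111000 XOR 100101 = 011101
  pos 3: 111010 XOR 100101 = 011111
  pos 4: 111110 XOR 100101 = 011011
  pos 5: 110110 XOR 100101 = 010011
  pos 6: 100110 XOR 100101 = 000011
  pos 10: 111110 XOR 100101 = 011011
  pos 11: 110111 XOR 100101 = 010010
  pos 12: 100101 XOR 100101 = 000000
Remainder = 00000 (zero — the frame passes the CRC check).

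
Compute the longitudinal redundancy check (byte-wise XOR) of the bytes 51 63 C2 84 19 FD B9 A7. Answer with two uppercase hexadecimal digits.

XOR the bytes together:
  start with 0x51
  0x51 ⊕ 0x63 = 0x32
  0x32 ⊕ 0xC2 = 0xF0
  0xF0 ⊕ 0x84 = 0x74
  0x74 ⊕ 0x19 = 0x6D
  0x6D ⊕ 0xFD = 0x90
  0x90 ⊕ 0xB9 = 0x29
  0x29 ⊕ 0xA7 = 0x8E

8E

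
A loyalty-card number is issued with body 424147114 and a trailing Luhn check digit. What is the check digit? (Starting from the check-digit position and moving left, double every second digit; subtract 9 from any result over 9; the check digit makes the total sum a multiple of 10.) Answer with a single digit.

5

Partial digits right→left: 4 1 1 7 4 1 4 2 4
Double every second digit counting from the check-digit position (so the 1st, 3rd, 5th, ... of the partial from the right).
  doubled (with −9 where >9): 8 2 8 8 8 → sum 34
  kept as-is: 1 7 1 2 → sum 11
Total = 34 + 11 = 45.
Check digit = (10 − (45 mod 10)) mod 10 = 5.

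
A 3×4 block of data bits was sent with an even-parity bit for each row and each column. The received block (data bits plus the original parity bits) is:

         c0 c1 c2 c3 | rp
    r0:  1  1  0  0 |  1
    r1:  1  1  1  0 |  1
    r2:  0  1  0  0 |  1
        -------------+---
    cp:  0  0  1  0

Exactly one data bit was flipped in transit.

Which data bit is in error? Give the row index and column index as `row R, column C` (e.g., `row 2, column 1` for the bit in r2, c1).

Recompute each row's even parity and compare to rp:
  r0: data parity 0, sent rp 1 → mismatch
  r1: data parity 1, sent rp 1 → ok
  r2: data parity 1, sent rp 1 → ok
Recompute each column's even parity and compare to cp:
  c0: data parity 0, sent cp 0 → ok
  c1: data parity 1, sent cp 0 → mismatch
  c2: data parity 1, sent cp 1 → ok
  c3: data parity 0, sent cp 0 → ok
Exactly one row (r0) and one column (c1) fail → the flipped bit is at their intersection.

row 0, column 1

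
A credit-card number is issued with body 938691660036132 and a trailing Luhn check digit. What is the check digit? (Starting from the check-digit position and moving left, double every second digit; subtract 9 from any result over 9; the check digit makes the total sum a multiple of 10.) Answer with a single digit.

Partial digits right→left: 2 3 1 6 3 0 0 6 6 1 9 6 8 3 9
Double every second digit counting from the check-digit position (so the 1st, 3rd, 5th, ... of the partial from the right).
  doubled (with −9 where >9): 4 2 6 0 3 9 7 9 → sum 40
  kept as-is: 3 6 0 6 1 6 3 → sum 25
Total = 40 + 25 = 65.
Check digit = (10 − (65 mod 10)) mod 10 = 5.

5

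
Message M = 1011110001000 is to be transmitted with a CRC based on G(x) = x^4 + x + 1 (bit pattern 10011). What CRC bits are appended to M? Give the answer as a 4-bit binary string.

1100

Append 4 zeros: 10111100010000000. Divide by 10011 (XOR where the leading bit is 1):
  pos 0: 10111 XOR 10011 = 00100
  pos 2: 10010 XOR 10011 = 00001
  pos 6: 10010 XOR 10011 = 00001
  pos 10: 10000 XOR 10011 = 00011
Remainder (last 4 bits) = 1100. This is the CRC / FCS.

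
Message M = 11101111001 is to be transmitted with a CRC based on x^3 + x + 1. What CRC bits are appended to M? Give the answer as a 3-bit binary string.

Append 3 zeros: 11101111001000. Divide by 1011 (XOR where the leading bit is 1):
  pos 0: 1110 XOR 1011 = 0101
  pos 1: 1011 XOR 1011 = 0000
  pos 5: 1110 XOR 1011 = 0101
  pos 6: 1010 XOR 1011 = 0001
  pos 9: 1100 XOR 1011 = 0111
  pos 10: 1110 XOR 1011 = 0101
Remainder (last 3 bits) = 101. This is the CRC / FCS.

101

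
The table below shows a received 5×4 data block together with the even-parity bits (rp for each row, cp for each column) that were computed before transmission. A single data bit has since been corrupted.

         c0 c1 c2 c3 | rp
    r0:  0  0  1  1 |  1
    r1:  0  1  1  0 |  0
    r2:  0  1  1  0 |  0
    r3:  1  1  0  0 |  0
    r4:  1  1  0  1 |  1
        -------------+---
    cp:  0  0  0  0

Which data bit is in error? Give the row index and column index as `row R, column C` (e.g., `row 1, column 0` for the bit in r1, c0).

Recompute each row's even parity and compare to rp:
  r0: data parity 0, sent rp 1 → mismatch
  r1: data parity 0, sent rp 0 → ok
  r2: data parity 0, sent rp 0 → ok
  r3: data parity 0, sent rp 0 → ok
  r4: data parity 1, sent rp 1 → ok
Recompute each column's even parity and compare to cp:
  c0: data parity 0, sent cp 0 → ok
  c1: data parity 0, sent cp 0 → ok
  c2: data parity 1, sent cp 0 → mismatch
  c3: data parity 0, sent cp 0 → ok
Exactly one row (r0) and one column (c2) fail → the flipped bit is at their intersection.

row 0, column 2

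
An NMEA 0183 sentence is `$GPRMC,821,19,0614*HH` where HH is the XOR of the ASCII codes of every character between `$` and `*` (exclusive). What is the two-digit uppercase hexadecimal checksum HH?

XOR the ASCII codes of the payload characters:
  'G' = 0x47 → acc = 0x47
  'P' = 0x50 → acc = 0x17
  'R' = 0x52 → acc = 0x45
  'M' = 0x4D → acc = 0x08
  'C' = 0x43 → acc = 0x4B
  ',' = 0x2C → acc = 0x67
  '8' = 0x38 → acc = 0x5F
  '2' = 0x32 → acc = 0x6D
  '1' = 0x31 → acc = 0x5C
  ',' = 0x2C → acc = 0x70
  '1' = 0x31 → acc = 0x41
  '9' = 0x39 → acc = 0x78
  ',' = 0x2C → acc = 0x54
  '0' = 0x30 → acc = 0x64
  '6' = 0x36 → acc = 0x52
  '1' = 0x31 → acc = 0x63
  '4' = 0x34 → acc = 0x57
Checksum = 0x57.

57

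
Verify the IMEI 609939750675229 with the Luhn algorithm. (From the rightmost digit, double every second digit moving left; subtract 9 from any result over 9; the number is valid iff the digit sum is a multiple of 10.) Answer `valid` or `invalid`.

valid

From the right, keep odd positions and double even positions (subtract 9 from any doubled value over 9):
  doubled (positions 2,4,...): 4 1 3 1 9 9 0 → sum 27
  kept (positions 1,3,...): 9 2 7 0 7 3 9 6 → sum 43
Total = 70.
70 mod 10 = 0, so the number is valid.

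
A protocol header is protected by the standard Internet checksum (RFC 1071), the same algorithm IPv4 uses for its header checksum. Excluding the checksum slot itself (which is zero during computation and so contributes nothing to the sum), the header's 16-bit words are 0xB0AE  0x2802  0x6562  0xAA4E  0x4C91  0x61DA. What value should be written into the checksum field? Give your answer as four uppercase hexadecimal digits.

6932

One's-complement addition (fold any carry out of bit 15 back into bit 0):
  0xB0AE + 0x2802 = 0x0D8B0
  0xD8B0 + 0x6562 = 0x13E12 → wrap carry → 0x3E13
  0x3E13 + 0xAA4E = 0x0E861
  0xE861 + 0x4C91 = 0x134F2 → wrap carry → 0x34F3
  0x34F3 + 0x61DA = 0x096CD
One's-complement sum = 0x96CD.
Checksum = ~0x96CD & 0xFFFF = 0x6932.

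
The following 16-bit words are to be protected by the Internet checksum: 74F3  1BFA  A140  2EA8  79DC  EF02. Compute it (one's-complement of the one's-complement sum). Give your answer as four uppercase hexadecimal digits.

One's-complement addition (fold any carry out of bit 15 back into bit 0):
  0x74F3 + 0x1BFA = 0x090ED
  0x90ED + 0xA140 = 0x1322D → wrap carry → 0x322E
  0x322E + 0x2EA8 = 0x060D6
  0x60D6 + 0x79DC = 0x0DAB2
  0xDAB2 + 0xEF02 = 0x1C9B4 → wrap carry → 0xC9B5
One's-complement sum = 0xC9B5.
Checksum = ~0xC9B5 & 0xFFFF = 0x364A.

364A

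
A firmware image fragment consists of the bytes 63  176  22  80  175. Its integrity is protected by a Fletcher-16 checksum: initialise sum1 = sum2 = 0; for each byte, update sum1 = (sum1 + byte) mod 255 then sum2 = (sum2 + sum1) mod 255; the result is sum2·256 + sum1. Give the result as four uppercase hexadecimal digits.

Running sums (mod 255):
  after byte 0 (63): sum1=63, sum2=63
  after byte 1 (176): sum1=239, sum2=47
  after byte 2 (22): sum1=6, sum2=53
  after byte 3 (80): sum1=86, sum2=139
  after byte 4 (175): sum1=6, sum2=145
Checksum = sum2·256 + sum1 = 145·256 + 6 = 37126 = 0x9106.

9106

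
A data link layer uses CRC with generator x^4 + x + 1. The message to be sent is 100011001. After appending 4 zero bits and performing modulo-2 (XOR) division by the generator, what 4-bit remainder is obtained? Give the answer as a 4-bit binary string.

Append 4 zeros: 1000110010000. Divide by 10011 (XOR where the leading bit is 1):
  pos 0: 10001 XOR 10011 = 00010
  pos 3: 10100 XOR 10011 = 00111
  pos 5: 11110 XOR 10011 = 01101
  pos 6: 11010 XOR 10011 = 01001
  pos 7: 10010 XOR 10011 = 00001
Remainder (last 4 bits) = 0010. This is the CRC / FCS.

0010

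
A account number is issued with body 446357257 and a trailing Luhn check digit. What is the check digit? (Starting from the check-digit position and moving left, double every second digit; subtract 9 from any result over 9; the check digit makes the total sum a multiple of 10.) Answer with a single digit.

0

Partial digits right→left: 7 5 2 7 5 3 6 4 4
Double every second digit counting from the check-digit position (so the 1st, 3rd, 5th, ... of the partial from the right).
  doubled (with −9 where >9): 5 4 1 3 8 → sum 21
  kept as-is: 5 7 3 4 → sum 19
Total = 21 + 19 = 40.
Check digit = (10 − (40 mod 10)) mod 10 = 0.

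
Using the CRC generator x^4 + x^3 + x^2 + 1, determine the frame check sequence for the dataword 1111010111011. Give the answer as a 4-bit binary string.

Append 4 zeros: 11110101110110000. Divide by 11101 (XOR where the leading bit is 1):
  pos 0: 11110 XOR 11101 = 00011
  pos 3: 11101 XOR 11101 = 00000
  pos 8: 11011 XOR 11101 = 00110
  pos 10: 11000 XOR 11101 = 00101
  pos 12: 10100 XOR 11101 = 01001
Remainder (last 4 bits) = 1001. This is the CRC / FCS.

1001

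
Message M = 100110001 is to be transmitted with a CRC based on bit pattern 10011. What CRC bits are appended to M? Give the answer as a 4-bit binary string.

Append 4 zeros: 1001100010000. Divide by 10011 (XOR where the leading bit is 1):
  pos 0: 10011 XOR 10011 = 00000
  pos 8: 10000 XOR 10011 = 00011
Remainder (last 4 bits) = 0011. This is the CRC / FCS.

0011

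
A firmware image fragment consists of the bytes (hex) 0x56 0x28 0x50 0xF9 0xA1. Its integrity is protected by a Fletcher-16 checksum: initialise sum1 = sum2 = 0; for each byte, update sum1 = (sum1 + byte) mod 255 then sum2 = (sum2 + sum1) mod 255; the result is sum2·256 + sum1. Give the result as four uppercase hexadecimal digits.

D66A

Running sums (mod 255):
  after byte 0 (0x56): sum1=86, sum2=86
  after byte 1 (0x28): sum1=126, sum2=212
  after byte 2 (0x50): sum1=206, sum2=163
  after byte 3 (0xF9): sum1=200, sum2=108
  after byte 4 (0xA1): sum1=106, sum2=214
Checksum = sum2·256 + sum1 = 214·256 + 106 = 54890 = 0xD66A.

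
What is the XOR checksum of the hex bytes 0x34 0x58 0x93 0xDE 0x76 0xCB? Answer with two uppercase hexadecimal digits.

XOR the bytes together:
  start with 0x34
  0x34 ⊕ 0x58 = 0x6C
  0x6C ⊕ 0x93 = 0xFF
  0xFF ⊕ 0xDE = 0x21
  0x21 ⊕ 0x76 = 0x57
  0x57 ⊕ 0xCB = 0x9C

9C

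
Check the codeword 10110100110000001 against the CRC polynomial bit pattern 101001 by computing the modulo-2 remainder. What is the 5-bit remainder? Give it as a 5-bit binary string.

Modulo-2 division of 10110100110000001 by 101001:
  pos 0: 101101 XOR 101001 = 000100
  pos 3: 100001 XOR 101001 = 001000
  pos 5: 100010 XOR 101001 = 001011
  pos 7: 101100 XOR 101001 = 000101
  pos 10: 101000 XOR 101001 = 000001
Remainder = 00011 (nonzero — an error is detected).

00011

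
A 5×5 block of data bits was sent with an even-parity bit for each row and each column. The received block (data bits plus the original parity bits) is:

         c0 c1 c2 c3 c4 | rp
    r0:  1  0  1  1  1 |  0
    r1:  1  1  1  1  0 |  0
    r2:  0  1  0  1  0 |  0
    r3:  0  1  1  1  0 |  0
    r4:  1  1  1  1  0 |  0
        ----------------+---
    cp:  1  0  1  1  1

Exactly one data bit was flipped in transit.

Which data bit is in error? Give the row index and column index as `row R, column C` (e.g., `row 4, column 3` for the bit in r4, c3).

row 3, column 2

Recompute each row's even parity and compare to rp:
  r0: data parity 0, sent rp 0 → ok
  r1: data parity 0, sent rp 0 → ok
  r2: data parity 0, sent rp 0 → ok
  r3: data parity 1, sent rp 0 → mismatch
  r4: data parity 0, sent rp 0 → ok
Recompute each column's even parity and compare to cp:
  c0: data parity 1, sent cp 1 → ok
  c1: data parity 0, sent cp 0 → ok
  c2: data parity 0, sent cp 1 → mismatch
  c3: data parity 1, sent cp 1 → ok
  c4: data parity 1, sent cp 1 → ok
Exactly one row (r3) and one column (c2) fail → the flipped bit is at their intersection.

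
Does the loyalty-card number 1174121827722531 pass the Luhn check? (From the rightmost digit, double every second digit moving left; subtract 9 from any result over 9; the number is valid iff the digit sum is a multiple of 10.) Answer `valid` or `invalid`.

valid

From the right, keep odd positions and double even positions (subtract 9 from any doubled value over 9):
  doubled (positions 2,4,...): 6 4 5 4 2 2 5 2 → sum 30
  kept (positions 1,3,...): 1 5 2 7 8 2 4 1 → sum 30
Total = 60.
60 mod 10 = 0, so the number is valid.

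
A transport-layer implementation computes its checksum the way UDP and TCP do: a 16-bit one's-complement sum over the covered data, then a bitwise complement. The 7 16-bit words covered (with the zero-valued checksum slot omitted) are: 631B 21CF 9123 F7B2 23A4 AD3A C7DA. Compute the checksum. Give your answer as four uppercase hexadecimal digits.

One's-complement addition (fold any carry out of bit 15 back into bit 0):
  0x631B + 0x21CF = 0x084EA
  0x84EA + 0x9123 = 0x1160D → wrap carry → 0x160E
  0x160E + 0xF7B2 = 0x10DC0 → wrap carry → 0x0DC1
  0x0DC1 + 0x23A4 = 0x03165
  0x3165 + 0xAD3A = 0x0DE9F
  0xDE9F + 0xC7DA = 0x1A679 → wrap carry → 0xA67A
One's-complement sum = 0xA67A.
Checksum = ~0xA67A & 0xFFFF = 0x5985.

5985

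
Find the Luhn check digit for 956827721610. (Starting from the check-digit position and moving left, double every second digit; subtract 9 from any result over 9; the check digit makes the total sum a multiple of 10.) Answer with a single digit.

4

Partial digits right→left: 0 1 6 1 2 7 7 2 8 6 5 9
Double every second digit counting from the check-digit position (so the 1st, 3rd, 5th, ... of the partial from the right).
  doubled (with −9 where >9): 0 3 4 5 7 1 → sum 20
  kept as-is: 1 1 7 2 6 9 → sum 26
Total = 20 + 26 = 46.
Check digit = (10 − (46 mod 10)) mod 10 = 4.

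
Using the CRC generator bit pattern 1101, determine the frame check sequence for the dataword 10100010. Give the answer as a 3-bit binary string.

000

Append 3 zeros: 10100010000. Divide by 1101 (XOR where the leading bit is 1):
  pos 0: 1010 XOR 1101 = 0111
  pos 1: 1110 XOR 1101 = 0011
  pos 3: 1101 XOR 1101 = 0000
Remainder (last 3 bits) = 000. This is the CRC / FCS.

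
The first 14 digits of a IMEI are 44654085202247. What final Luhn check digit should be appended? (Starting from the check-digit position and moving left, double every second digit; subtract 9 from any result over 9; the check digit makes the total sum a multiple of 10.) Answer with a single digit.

Partial digits right→left: 7 4 2 2 0 2 5 8 0 4 5 6 4 4
Double every second digit counting from the check-digit position (so the 1st, 3rd, 5th, ... of the partial from the right).
  doubled (with −9 where >9): 5 4 0 1 0 1 8 → sum 19
  kept as-is: 4 2 2 8 4 6 4 → sum 30
Total = 19 + 30 = 49.
Check digit = (10 − (49 mod 10)) mod 10 = 1.

1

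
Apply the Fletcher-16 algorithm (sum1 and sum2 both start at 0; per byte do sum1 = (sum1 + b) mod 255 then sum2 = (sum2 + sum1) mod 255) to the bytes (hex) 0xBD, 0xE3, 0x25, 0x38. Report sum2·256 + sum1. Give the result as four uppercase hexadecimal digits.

25FE

Running sums (mod 255):
  after byte 0 (0xBD): sum1=189, sum2=189
  after byte 1 (0xE3): sum1=161, sum2=95
  after byte 2 (0x25): sum1=198, sum2=38
  after byte 3 (0x38): sum1=254, sum2=37
Checksum = sum2·256 + sum1 = 37·256 + 254 = 9726 = 0x25FE.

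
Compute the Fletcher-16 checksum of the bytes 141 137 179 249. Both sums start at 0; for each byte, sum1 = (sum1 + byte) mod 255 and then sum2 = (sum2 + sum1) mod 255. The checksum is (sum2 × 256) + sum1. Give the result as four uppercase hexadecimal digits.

Running sums (mod 255):
  after byte 0 (141): sum1=141, sum2=141
  after byte 1 (137): sum1=23, sum2=164
  after byte 2 (179): sum1=202, sum2=111
  after byte 3 (249): sum1=196, sum2=52
Checksum = sum2·256 + sum1 = 52·256 + 196 = 13508 = 0x34C4.

34C4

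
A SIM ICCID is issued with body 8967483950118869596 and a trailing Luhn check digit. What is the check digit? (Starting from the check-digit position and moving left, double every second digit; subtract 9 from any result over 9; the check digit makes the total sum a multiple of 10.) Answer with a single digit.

9

Partial digits right→left: 6 9 5 9 6 8 8 1 1 0 5 9 3 8 4 7 6 9 8
Double every second digit counting from the check-digit position (so the 1st, 3rd, 5th, ... of the partial from the right).
  doubled (with −9 where >9): 3 1 3 7 2 1 6 8 3 7 → sum 41
  kept as-is: 9 9 8 1 0 9 8 7 9 → sum 60
Total = 41 + 60 = 101.
Check digit = (10 − (101 mod 10)) mod 10 = 9.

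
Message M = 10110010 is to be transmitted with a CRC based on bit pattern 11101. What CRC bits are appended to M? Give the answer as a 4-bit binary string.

1100

Append 4 zeros: 101100100000. Divide by 11101 (XOR where the leading bit is 1):
  pos 0: 10110 XOR 11101 = 01011
  pos 1: 10110 XOR 11101 = 01011
  pos 2: 10111 XOR 11101 = 01010
  pos 3: 10100 XOR 11101 = 01001
  pos 4: 10010 XOR 11101 = 01111
  pos 5: 11110 XOR 11101 = 00011
Remainder (last 4 bits) = 1100. This is the CRC / FCS.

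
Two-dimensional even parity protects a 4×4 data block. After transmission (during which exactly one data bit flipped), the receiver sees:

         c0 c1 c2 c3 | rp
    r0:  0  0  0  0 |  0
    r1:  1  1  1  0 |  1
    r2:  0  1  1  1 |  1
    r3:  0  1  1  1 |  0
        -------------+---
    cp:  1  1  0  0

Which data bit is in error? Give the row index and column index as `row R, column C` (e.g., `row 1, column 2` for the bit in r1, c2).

row 3, column 2

Recompute each row's even parity and compare to rp:
  r0: data parity 0, sent rp 0 → ok
  r1: data parity 1, sent rp 1 → ok
  r2: data parity 1, sent rp 1 → ok
  r3: data parity 1, sent rp 0 → mismatch
Recompute each column's even parity and compare to cp:
  c0: data parity 1, sent cp 1 → ok
  c1: data parity 1, sent cp 1 → ok
  c2: data parity 1, sent cp 0 → mismatch
  c3: data parity 0, sent cp 0 → ok
Exactly one row (r3) and one column (c2) fail → the flipped bit is at their intersection.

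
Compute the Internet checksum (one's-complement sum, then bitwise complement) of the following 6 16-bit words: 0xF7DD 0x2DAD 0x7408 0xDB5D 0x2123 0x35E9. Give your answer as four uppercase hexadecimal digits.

3402

One's-complement addition (fold any carry out of bit 15 back into bit 0):
  0xF7DD + 0x2DAD = 0x1258A → wrap carry → 0x258B
  0x258B + 0x7408 = 0x09993
  0x9993 + 0xDB5D = 0x174F0 → wrap carry → 0x74F1
  0x74F1 + 0x2123 = 0x09614
  0x9614 + 0x35E9 = 0x0CBFD
One's-complement sum = 0xCBFD.
Checksum = ~0xCBFD & 0xFFFF = 0x3402.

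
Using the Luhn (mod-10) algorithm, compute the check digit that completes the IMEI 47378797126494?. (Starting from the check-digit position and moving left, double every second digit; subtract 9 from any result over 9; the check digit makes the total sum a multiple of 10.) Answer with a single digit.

Partial digits right→left: 4 9 4 6 2 1 7 9 7 8 7 3 7 4
Double every second digit counting from the check-digit position (so the 1st, 3rd, 5th, ... of the partial from the right).
  doubled (with −9 where >9): 8 8 4 5 5 5 5 → sum 40
  kept as-is: 9 6 1 9 8 3 4 → sum 40
Total = 40 + 40 = 80.
Check digit = (10 − (80 mod 10)) mod 10 = 0.

0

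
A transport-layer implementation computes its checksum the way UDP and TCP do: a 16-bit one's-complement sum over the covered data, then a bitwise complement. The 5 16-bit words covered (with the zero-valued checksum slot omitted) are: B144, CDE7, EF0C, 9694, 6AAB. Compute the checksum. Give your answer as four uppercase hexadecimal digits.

One's-complement addition (fold any carry out of bit 15 back into bit 0):
  0xB144 + 0xCDE7 = 0x17F2B → wrap carry → 0x7F2C
  0x7F2C + 0xEF0C = 0x16E38 → wrap carry → 0x6E39
  0x6E39 + 0x9694 = 0x104CD → wrap carry → 0x04CE
  0x04CE + 0x6AAB = 0x06F79
One's-complement sum = 0x6F79.
Checksum = ~0x6F79 & 0xFFFF = 0x9086.

9086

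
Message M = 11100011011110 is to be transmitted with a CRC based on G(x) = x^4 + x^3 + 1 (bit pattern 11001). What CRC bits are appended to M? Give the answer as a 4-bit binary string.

Append 4 zeros: 111000110111100000. Divide by 11001 (XOR where the leading bit is 1):
  pos 0: 11100 XOR 11001 = 00101
  pos 2: 10101 XOR 11001 = 01100
  pos 3: 11001 XOR 11001 = 00000
  pos 9: 11110 XOR 11001 = 00111
  pos 11: 11100 XOR 11001 = 00101
  pos 13: 10100 XOR 11001 = 01101
Remainder (last 4 bits) = 1101. This is the CRC / FCS.

1101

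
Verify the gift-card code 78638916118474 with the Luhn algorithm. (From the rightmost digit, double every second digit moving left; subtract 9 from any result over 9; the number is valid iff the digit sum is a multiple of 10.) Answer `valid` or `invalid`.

invalid

From the right, keep odd positions and double even positions (subtract 9 from any doubled value over 9):
  doubled (positions 2,4,...): 5 7 2 2 7 3 5 → sum 31
  kept (positions 1,3,...): 4 4 1 6 9 3 8 → sum 35
Total = 66.
66 mod 10 = 6, so the number is invalid.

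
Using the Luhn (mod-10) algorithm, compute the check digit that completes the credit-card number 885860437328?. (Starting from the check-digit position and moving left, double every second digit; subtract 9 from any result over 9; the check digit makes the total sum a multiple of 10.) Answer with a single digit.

Partial digits right→left: 8 2 3 7 3 4 0 6 8 5 8 8
Double every second digit counting from the check-digit position (so the 1st, 3rd, 5th, ... of the partial from the right).
  doubled (with −9 where >9): 7 6 6 0 7 7 → sum 33
  kept as-is: 2 7 4 6 5 8 → sum 32
Total = 33 + 32 = 65.
Check digit = (10 − (65 mod 10)) mod 10 = 5.

5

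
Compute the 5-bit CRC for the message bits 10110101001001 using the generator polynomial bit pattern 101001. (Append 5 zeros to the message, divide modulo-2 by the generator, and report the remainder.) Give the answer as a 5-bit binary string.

11010

Append 5 zeros: 1011010100100100000. Divide by 101001 (XOR where the leading bit is 1):
  pos 0: 101101 XOR 101001 = 000100
  pos 3: 100010 XOR 101001 = 001011
  pos 5: 101101 XOR 101001 = 000100
  pos 8: 100001 XOR 101001 = 001000
  pos 10: 100000 XOR 101001 = 001001
  pos 12: 100100 XOR 101001 = 001101
Remainder (last 5 bits) = 11010. This is the CRC / FCS.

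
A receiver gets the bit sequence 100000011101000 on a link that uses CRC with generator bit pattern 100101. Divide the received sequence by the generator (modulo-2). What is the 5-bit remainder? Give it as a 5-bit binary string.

Modulo-2 division of 100000011101000 by 100101:
  pos 0: 100000 XOR 100101 = 000101
  pos 3: 101011 XOR 100101 = 001110
  pos 5: 111010 XOR 100101 = 011111
  pos 6: 111111 XOR 100101 = 011010
  pos 7: 110100 XOR 100101 = 010001
  pos 8: 100010 XOR 100101 = 000111
Remainder = 01110 (nonzero — an error is detected).

01110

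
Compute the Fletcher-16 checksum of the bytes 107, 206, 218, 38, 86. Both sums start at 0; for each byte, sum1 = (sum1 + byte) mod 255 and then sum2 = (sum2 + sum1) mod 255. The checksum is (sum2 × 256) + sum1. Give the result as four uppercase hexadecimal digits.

Running sums (mod 255):
  after byte 0 (107): sum1=107, sum2=107
  after byte 1 (206): sum1=58, sum2=165
  after byte 2 (218): sum1=21, sum2=186
  after byte 3 (38): sum1=59, sum2=245
  after byte 4 (86): sum1=145, sum2=135
Checksum = sum2·256 + sum1 = 135·256 + 145 = 34705 = 0x8791.

8791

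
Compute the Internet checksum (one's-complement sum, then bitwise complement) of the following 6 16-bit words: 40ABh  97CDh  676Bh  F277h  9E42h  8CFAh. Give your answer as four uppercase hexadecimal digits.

One's-complement addition (fold any carry out of bit 15 back into bit 0):
  0x40AB + 0x97CD = 0x0D878
  0xD878 + 0x676B = 0x13FE3 → wrap carry → 0x3FE4
  0x3FE4 + 0xF277 = 0x1325B → wrap carry → 0x325C
  0x325C + 0x9E42 = 0x0D09E
  0xD09E + 0x8CFA = 0x15D98 → wrap carry → 0x5D99
One's-complement sum = 0x5D99.
Checksum = ~0x5D99 & 0xFFFF = 0xA266.

A266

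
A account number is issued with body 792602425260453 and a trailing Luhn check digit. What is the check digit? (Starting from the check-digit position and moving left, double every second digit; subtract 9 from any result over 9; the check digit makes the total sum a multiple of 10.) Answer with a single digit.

9

Partial digits right→left: 3 5 4 0 6 2 5 2 4 2 0 6 2 9 7
Double every second digit counting from the check-digit position (so the 1st, 3rd, 5th, ... of the partial from the right).
  doubled (with −9 where >9): 6 8 3 1 8 0 4 5 → sum 35
  kept as-is: 5 0 2 2 2 6 9 → sum 26
Total = 35 + 26 = 61.
Check digit = (10 − (61 mod 10)) mod 10 = 9.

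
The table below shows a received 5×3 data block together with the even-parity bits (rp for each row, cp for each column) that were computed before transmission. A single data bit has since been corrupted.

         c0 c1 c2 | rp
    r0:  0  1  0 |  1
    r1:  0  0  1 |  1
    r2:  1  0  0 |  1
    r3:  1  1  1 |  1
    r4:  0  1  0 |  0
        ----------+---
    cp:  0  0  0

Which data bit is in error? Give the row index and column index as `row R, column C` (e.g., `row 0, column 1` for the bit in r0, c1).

row 4, column 1

Recompute each row's even parity and compare to rp:
  r0: data parity 1, sent rp 1 → ok
  r1: data parity 1, sent rp 1 → ok
  r2: data parity 1, sent rp 1 → ok
  r3: data parity 1, sent rp 1 → ok
  r4: data parity 1, sent rp 0 → mismatch
Recompute each column's even parity and compare to cp:
  c0: data parity 0, sent cp 0 → ok
  c1: data parity 1, sent cp 0 → mismatch
  c2: data parity 0, sent cp 0 → ok
Exactly one row (r4) and one column (c1) fail → the flipped bit is at their intersection.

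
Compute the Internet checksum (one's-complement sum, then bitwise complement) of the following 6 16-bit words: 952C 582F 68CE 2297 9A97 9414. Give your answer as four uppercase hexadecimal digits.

One's-complement addition (fold any carry out of bit 15 back into bit 0):
  0x952C + 0x582F = 0x0ED5B
  0xED5B + 0x68CE = 0x15629 → wrap carry → 0x562A
  0x562A + 0x2297 = 0x078C1
  0x78C1 + 0x9A97 = 0x11358 → wrap carry → 0x1359
  0x1359 + 0x9414 = 0x0A76D
One's-complement sum = 0xA76D.
Checksum = ~0xA76D & 0xFFFF = 0x5892.

5892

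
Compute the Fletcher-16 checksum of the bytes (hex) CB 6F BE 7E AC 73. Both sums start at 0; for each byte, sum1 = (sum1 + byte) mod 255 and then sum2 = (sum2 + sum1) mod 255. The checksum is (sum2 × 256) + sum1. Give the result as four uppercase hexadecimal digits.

Running sums (mod 255):
  after byte 0 (CB): sum1=203, sum2=203
  after byte 1 (6F): sum1=59, sum2=7
  after byte 2 (BE): sum1=249, sum2=1
  after byte 3 (7E): sum1=120, sum2=121
  after byte 4 (AC): sum1=37, sum2=158
  after byte 5 (73): sum1=152, sum2=55
Checksum = sum2·256 + sum1 = 55·256 + 152 = 14232 = 0x3798.

3798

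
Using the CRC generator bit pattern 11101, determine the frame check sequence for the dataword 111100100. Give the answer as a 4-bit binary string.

Append 4 zeros: 1111001000000. Divide by 11101 (XOR where the leading bit is 1):
  pos 0: 11110 XOR 11101 = 00011
  pos 3: 11010 XOR 11101 = 00111
  pos 5: 11100 XOR 11101 = 00001
Remainder (last 4 bits) = 1000. This is the CRC / FCS.

1000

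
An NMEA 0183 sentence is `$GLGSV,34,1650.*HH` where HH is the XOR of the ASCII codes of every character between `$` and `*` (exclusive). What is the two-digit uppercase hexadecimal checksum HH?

XOR the ASCII codes of the payload characters:
  'G' = 0x47 → acc = 0x47
  'L' = 0x4C → acc = 0x0B
  'G' = 0x47 → acc = 0x4C
  'S' = 0x53 → acc = 0x1F
  'V' = 0x56 → acc = 0x49
  ',' = 0x2C → acc = 0x65
  '3' = 0x33 → acc = 0x56
  '4' = 0x34 → acc = 0x62
  ',' = 0x2C → acc = 0x4E
  '1' = 0x31 → acc = 0x7F
  '6' = 0x36 → acc = 0x49
  '5' = 0x35 → acc = 0x7C
  '0' = 0x30 → acc = 0x4C
  '.' = 0x2E → acc = 0x62
Checksum = 0x62.

62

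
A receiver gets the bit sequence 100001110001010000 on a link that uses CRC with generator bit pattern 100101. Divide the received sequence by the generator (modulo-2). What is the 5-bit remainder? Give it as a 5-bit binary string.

Modulo-2 division of 100001110001010000 by 100101:
  pos 0: 100001 XOR 100101 = 000100
  pos 3: 100110 XOR 100101 = 000011
  pos 7: 110010 XOR 100101 = 010111
  pos 8: 101111 XOR 100101 = 001010
  pos 10: 101000 XOR 100101 = 001101
  pos 12: 110100 XOR 100101 = 010001
Remainder = 10001 (nonzero — an error is detected).

10001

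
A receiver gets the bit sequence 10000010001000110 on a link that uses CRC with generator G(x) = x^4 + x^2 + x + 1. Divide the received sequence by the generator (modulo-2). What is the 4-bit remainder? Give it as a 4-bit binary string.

Modulo-2 division of 10000010001000110 by 10111:
  pos 0: 10000 XOR 10111 = 00111
  pos 2: 11101 XOR 10111 = 01010
  pos 3: 10100 XOR 10111 = 00011
  pos 6: 11001 XOR 10111 = 01110
  pos 7: 11100 XOR 10111 = 01011
  pos 8: 10110 XOR 10111 = 00001
  pos 12: 10110 XOR 10111 = 00001
Remainder = 0001 (nonzero — an error is detected).

0001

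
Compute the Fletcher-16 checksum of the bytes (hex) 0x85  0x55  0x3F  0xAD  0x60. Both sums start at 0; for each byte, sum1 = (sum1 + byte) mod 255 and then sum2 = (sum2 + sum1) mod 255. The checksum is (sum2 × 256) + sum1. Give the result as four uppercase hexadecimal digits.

Running sums (mod 255):
  after byte 0 (0x85): sum1=133, sum2=133
  after byte 1 (0x55): sum1=218, sum2=96
  after byte 2 (0x3F): sum1=26, sum2=122
  after byte 3 (0xAD): sum1=199, sum2=66
  after byte 4 (0x60): sum1=40, sum2=106
Checksum = sum2·256 + sum1 = 106·256 + 40 = 27176 = 0x6A28.

6A28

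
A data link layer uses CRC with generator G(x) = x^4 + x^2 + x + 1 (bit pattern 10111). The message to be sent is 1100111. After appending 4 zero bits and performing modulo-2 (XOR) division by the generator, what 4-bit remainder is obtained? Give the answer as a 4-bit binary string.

Append 4 zeros: 11001110000. Divide by 10111 (XOR where the leading bit is 1):
  pos 0: 11001 XOR 10111 = 01110
  pos 1: 11101 XOR 10111 = 01010
  pos 2: 10101 XOR 10111 = 00010
  pos 5: 10000 XOR 10111 = 00111
Remainder (last 4 bits) = 1110. This is the CRC / FCS.

1110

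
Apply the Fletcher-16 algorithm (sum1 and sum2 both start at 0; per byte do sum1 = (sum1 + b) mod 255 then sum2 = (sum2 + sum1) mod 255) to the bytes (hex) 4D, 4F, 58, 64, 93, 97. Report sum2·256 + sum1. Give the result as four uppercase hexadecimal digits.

A984

Running sums (mod 255):
  after byte 0 (4D): sum1=77, sum2=77
  after byte 1 (4F): sum1=156, sum2=233
  after byte 2 (58): sum1=244, sum2=222
  after byte 3 (64): sum1=89, sum2=56
  after byte 4 (93): sum1=236, sum2=37
  after byte 5 (97): sum1=132, sum2=169
Checksum = sum2·256 + sum1 = 169·256 + 132 = 43396 = 0xA984.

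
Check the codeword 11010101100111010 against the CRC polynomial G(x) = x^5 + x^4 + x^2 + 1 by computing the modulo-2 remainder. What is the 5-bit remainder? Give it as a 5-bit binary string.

Modulo-2 division of 11010101100111010 by 110101:
  pos 0: 110101 XOR 110101 = 000000
  pos 7: 110011 XOR 110101 = 000110
  pos 10: 110101 XOR 110101 = 000000
Remainder = 00000 (zero — the frame passes the CRC check).

00000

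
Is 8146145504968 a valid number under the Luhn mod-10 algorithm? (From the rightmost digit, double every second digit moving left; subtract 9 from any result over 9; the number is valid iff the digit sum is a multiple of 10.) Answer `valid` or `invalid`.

From the right, keep odd positions and double even positions (subtract 9 from any doubled value over 9):
  doubled (positions 2,4,...): 3 8 1 8 3 2 → sum 25
  kept (positions 1,3,...): 8 9 0 5 1 4 8 → sum 35
Total = 60.
60 mod 10 = 0, so the number is valid.

valid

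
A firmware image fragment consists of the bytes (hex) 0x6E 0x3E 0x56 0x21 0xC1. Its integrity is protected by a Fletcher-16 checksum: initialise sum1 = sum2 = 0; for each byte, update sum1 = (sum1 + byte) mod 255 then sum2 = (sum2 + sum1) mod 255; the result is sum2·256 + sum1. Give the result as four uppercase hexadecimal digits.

28E5

Running sums (mod 255):
  after byte 0 (0x6E): sum1=110, sum2=110
  after byte 1 (0x3E): sum1=172, sum2=27
  after byte 2 (0x56): sum1=3, sum2=30
  after byte 3 (0x21): sum1=36, sum2=66
  after byte 4 (0xC1): sum1=229, sum2=40
Checksum = sum2·256 + sum1 = 40·256 + 229 = 10469 = 0x28E5.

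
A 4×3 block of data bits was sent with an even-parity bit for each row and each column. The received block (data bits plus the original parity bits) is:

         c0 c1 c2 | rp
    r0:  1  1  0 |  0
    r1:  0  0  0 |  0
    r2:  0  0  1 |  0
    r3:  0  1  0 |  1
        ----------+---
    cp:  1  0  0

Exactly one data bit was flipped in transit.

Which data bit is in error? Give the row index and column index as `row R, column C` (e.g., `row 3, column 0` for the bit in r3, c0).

row 2, column 2

Recompute each row's even parity and compare to rp:
  r0: data parity 0, sent rp 0 → ok
  r1: data parity 0, sent rp 0 → ok
  r2: data parity 1, sent rp 0 → mismatch
  r3: data parity 1, sent rp 1 → ok
Recompute each column's even parity and compare to cp:
  c0: data parity 1, sent cp 1 → ok
  c1: data parity 0, sent cp 0 → ok
  c2: data parity 1, sent cp 0 → mismatch
Exactly one row (r2) and one column (c2) fail → the flipped bit is at their intersection.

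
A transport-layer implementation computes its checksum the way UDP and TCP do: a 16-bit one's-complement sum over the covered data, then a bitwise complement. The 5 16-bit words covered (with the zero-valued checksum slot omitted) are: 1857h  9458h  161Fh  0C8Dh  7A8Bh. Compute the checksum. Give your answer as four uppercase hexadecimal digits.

One's-complement addition (fold any carry out of bit 15 back into bit 0):
  0x1857 + 0x9458 = 0x0ACAF
  0xACAF + 0x161F = 0x0C2CE
  0xC2CE + 0x0C8D = 0x0CF5B
  0xCF5B + 0x7A8B = 0x149E6 → wrap carry → 0x49E7
One's-complement sum = 0x49E7.
Checksum = ~0x49E7 & 0xFFFF = 0xB618.

B618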